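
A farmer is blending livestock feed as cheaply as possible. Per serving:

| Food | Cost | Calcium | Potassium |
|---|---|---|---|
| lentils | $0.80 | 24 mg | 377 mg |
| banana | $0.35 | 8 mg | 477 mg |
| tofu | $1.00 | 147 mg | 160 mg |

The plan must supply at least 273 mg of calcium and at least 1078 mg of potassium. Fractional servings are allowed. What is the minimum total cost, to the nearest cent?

$2.35

Two binding constraints pin down two serving amounts, so the optimal mix uses at most two foods. The candidates are each food alone (scaled to the tighter of calcium/potassium) and each pair with both constraints tight.
lentils only: max(273/24, 1078/377) = 11.38 servings → $9.10.
banana only: max(273/8, 1078/477) = 34.12 servings → $11.94.
tofu only: max(273/147, 1078/160) = 6.737 servings → $6.74.
lentils + banana with both targets exact would need a negative amount; discard.
lentils + tofu with both tight: 2.225 servings and 1.494 servings → $3.27.
banana + tofu with both tight: 1.667 servings and 1.766 servings → $2.35.
So the least-cost plan costs $2.35.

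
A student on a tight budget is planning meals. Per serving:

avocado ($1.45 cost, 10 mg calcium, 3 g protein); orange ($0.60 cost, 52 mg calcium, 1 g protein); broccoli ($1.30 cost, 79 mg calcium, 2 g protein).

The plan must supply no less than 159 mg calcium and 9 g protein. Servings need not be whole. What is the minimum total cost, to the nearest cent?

$4.66

avocado only: max(159/10, 9/3) = 15.9 servings → $23.05.
orange only: max(159/52, 9/1) = 9 servings → $5.40.
broccoli only: max(159/79, 9/2) = 4.5 servings → $5.85.
avocado + orange with both tight: 2.116 servings and 2.651 servings → $4.66.
avocado + broccoli with both tight: 1.811 servings and 1.783 servings → $4.94.
orange + broccoli with both targets exact would need a negative amount; discard.
The minimum over all feasible corners is $4.66.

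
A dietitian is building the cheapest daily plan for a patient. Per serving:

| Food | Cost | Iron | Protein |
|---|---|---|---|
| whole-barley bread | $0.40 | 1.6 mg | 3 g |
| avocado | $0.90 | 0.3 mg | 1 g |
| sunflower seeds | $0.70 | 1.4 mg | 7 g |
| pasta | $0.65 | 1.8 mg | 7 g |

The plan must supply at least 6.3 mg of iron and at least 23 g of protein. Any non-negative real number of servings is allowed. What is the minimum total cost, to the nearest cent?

Minimising a linear cost over {iron ≥ 6.3, protein ≥ 23, servings ≥ 0} — the optimum is at a vertex, using one or two foods.
whole-barley bread only: max(6.3/1.6, 23/3) = 7.667 servings → $3.07.
avocado only: max(6.3/0.3, 23/1) = 23 servings → $20.70.
sunflower seeds only: max(6.3/1.4, 23/7) = 4.5 servings → $3.15.
pasta only: max(6.3/1.8, 23/7) = 3.5 servings → $2.27.
whole-barley bread + avocado: the both-tight solution has a negative serving — not a feasible corner.
whole-barley bread + sunflower seeds with both tight: 1.7 servings and 2.557 servings → $2.47.
whole-barley bread + pasta with both tight: 0.4655 servings and 3.086 servings → $2.19.
avocado + sunflower seeds with both tight: 17 servings and 0.8571 servings → $15.90.
avocado + pasta with both tight: 9 servings and 2 servings → $9.40.
sunflower seeds + pasta: the both-tight solution has a negative serving — not a feasible corner.
The minimum over all feasible corners is $2.19.

$2.19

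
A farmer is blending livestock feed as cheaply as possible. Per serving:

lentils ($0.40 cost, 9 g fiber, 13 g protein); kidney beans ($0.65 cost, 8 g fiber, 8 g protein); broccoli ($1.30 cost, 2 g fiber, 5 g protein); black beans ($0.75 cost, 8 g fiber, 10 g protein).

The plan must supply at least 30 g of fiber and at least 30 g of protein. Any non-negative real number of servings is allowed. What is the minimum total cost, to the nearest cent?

Minimising a linear cost over {fiber ≥ 30, protein ≥ 30, servings ≥ 0} — the optimum is at a vertex, using one or two foods.
lentils only: max(30/9, 30/13) = 3.333 servings → $1.33.
kidney beans only: max(30/8, 30/8) = 3.75 servings → $2.44.
broccoli only: max(30/2, 30/5) = 15 servings → $19.50.
black beans only: max(30/8, 30/10) = 3.75 servings → $2.81.
lentils + kidney beans with both tight: 0 servings and 3.75 servings → $2.44.
lentils + broccoli: intersection lies outside the first quadrant.
lentils + black beans: the both-tight solution has a negative serving — not a feasible corner.
kidney beans + broccoli with both tight: 3.75 servings and 0 servings → $2.44.
kidney beans + black beans with both tight: 3.75 servings and 0 servings → $2.44.
broccoli + black beans with both targets exact would need a negative amount; discard.
So the least-cost plan costs $1.33.

$1.33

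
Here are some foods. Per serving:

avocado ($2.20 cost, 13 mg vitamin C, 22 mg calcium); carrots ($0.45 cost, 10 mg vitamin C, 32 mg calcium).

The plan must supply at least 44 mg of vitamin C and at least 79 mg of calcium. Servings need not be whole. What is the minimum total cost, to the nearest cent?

avocado only: max(44/13, 79/22) = 3.591 servings → $7.90.
carrots only: max(44/10, 79/32) = 4.4 servings → $1.98.
avocado + carrots with both tight: 3.153 servings and 0.301 servings → $7.07.
The minimum over all feasible corners is $1.98.

$1.98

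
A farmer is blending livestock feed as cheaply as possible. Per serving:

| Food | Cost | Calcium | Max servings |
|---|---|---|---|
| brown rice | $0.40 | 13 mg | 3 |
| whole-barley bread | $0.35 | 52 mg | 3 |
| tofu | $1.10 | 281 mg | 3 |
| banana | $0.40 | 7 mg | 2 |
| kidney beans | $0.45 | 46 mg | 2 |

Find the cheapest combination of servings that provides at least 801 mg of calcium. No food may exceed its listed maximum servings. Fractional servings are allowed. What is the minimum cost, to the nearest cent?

$3.14

Cost per mg of calcium: tofu $0.0039, whole-barley bread $0.0067, kidney beans $0.0098, brown rice $0.0308, banana $0.0571.
Take 2.851 servings of tofu: +801.0 mg calcium for $3.14 (total $3.14, still need 0.0 mg).
Filling from the cheapest source first is optimal under one linear minimum: $3.14.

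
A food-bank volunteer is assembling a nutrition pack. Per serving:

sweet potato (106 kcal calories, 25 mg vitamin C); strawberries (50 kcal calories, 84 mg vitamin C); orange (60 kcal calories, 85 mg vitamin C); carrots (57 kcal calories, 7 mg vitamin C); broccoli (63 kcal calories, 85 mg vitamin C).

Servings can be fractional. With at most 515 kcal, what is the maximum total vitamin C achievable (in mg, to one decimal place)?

Vitamin C per kcal: strawberries 1.68, orange 1.417, broccoli 1.349, sweet potato 0.2358, carrots 0.1228.
With no serving limits, spend the whole calories allowance on strawberries: 515 kcal / 50 kcal × 84 mg = 865.2 mg.

865.2 mg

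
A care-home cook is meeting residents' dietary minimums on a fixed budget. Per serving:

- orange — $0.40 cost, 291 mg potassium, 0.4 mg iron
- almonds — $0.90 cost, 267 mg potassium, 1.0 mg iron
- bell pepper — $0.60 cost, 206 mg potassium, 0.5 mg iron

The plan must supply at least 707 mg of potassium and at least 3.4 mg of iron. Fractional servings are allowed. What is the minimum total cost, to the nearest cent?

$3.06

orange only: max(707/291, 3.4/0.4) = 8.5 servings → $3.40.
almonds only: max(707/267, 3.4/1.0) = 3.4 servings → $3.06.
bell pepper only: max(707/206, 3.4/0.5) = 6.8 servings → $4.08.
orange + almonds with both targets exact would need a negative amount; discard.
orange + bell pepper with both targets exact would need a negative amount; discard.
almonds + bell pepper: the both-tight solution has a negative serving — not a feasible corner.
The minimum over all feasible corners is $3.06.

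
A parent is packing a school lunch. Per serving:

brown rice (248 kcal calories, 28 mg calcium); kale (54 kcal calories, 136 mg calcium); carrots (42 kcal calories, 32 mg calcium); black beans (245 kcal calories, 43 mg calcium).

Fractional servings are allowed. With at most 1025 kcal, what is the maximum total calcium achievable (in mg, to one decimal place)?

2581.5 mg

Calcium per kcal: kale 2.519, carrots 0.7619, black beans 0.1755, brown rice 0.1129.
With no serving limits, spend the whole calories allowance on kale: 1025 kcal / 54 kcal × 136 mg = 2581.5 mg.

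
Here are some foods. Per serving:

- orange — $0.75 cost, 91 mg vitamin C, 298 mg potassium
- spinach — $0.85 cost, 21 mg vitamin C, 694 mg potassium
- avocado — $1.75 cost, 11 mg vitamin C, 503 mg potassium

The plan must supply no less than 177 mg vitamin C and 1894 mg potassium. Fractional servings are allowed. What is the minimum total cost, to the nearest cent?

Two binding constraints pin down two serving amounts, so the optimal mix uses at most two foods. The candidates are each food alone (scaled to the tighter of vitamin C/potassium) and each pair with both constraints tight.
orange only: max(177/91, 1894/298) = 6.356 servings → $4.77.
spinach only: max(177/21, 1894/694) = 8.429 servings → $7.16.
avocado only: max(177/11, 1894/503) = 16.09 servings → $28.16.
orange + spinach with both tight: 1.46 servings and 2.102 servings → $2.88.
orange + avocado with both tight: 1.605 servings and 2.815 servings → $6.13.
spinach + avocado: intersection lies outside the first quadrant.
Cheapest feasible corner: $2.88.

$2.88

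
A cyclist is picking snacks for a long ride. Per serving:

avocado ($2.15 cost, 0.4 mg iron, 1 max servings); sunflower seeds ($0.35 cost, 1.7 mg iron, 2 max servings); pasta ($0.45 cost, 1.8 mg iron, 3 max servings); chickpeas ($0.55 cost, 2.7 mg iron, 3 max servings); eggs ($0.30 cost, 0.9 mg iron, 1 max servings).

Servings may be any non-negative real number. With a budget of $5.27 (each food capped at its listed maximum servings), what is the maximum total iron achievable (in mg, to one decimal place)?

Iron per dollar: chickpeas 4.909, sunflower seeds 4.857, pasta 4, eggs 3, avocado 0.186.
Take 3 servings of chickpeas: spends $1.65, +8.1 mg iron (running total 8.1 mg).
Take 2 servings of sunflower seeds: spends $0.70, +3.4 mg iron (running total 11.5 mg).
Take 3 servings of pasta: spends $1.35, +5.4 mg iron (running total 16.9 mg).
Take 1 serving of eggs: spends $0.30, +0.9 mg iron (running total 17.8 mg).
Take 0.5907 servings of avocado: spends $1.27, +0.2 mg iron (running total 18.0 mg).
Filling greedily by iron-per-dollar is optimal for one linear limit, giving 18.0 mg.

18.0 mg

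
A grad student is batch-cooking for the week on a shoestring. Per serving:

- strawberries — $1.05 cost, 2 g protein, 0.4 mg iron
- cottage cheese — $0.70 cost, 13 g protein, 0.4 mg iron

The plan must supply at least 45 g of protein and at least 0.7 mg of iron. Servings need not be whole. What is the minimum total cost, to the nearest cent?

$2.42

Two binding constraints pin down two serving amounts, so the optimal mix uses at most two foods. The candidates are each food alone (scaled to the tighter of protein/iron) and each pair with both constraints tight.
strawberries only: max(45/2, 0.7/0.4) = 22.5 servings → $23.62.
cottage cheese only: max(45/13, 0.7/0.4) = 3.462 servings → $2.42.
strawberries + cottage cheese: the both-tight solution has a negative serving — not a feasible corner.
So the least-cost plan costs $2.42.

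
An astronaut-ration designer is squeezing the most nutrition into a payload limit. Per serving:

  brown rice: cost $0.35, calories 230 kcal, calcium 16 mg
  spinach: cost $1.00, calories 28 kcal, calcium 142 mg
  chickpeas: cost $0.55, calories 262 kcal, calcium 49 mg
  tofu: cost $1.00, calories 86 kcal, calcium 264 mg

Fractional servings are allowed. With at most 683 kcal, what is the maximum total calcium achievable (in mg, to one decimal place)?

Calcium per kcal: spinach 5.071, tofu 3.07, chickpeas 0.187, brown rice 0.06957.
With no serving limits, spend the whole calories allowance on spinach: 683 kcal / 28 kcal × 142 mg = 3463.8 mg.

3463.8 mg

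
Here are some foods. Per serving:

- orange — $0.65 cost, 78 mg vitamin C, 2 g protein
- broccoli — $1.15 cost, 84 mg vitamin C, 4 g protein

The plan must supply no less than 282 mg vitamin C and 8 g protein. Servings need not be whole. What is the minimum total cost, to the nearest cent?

$2.54

orange only: max(282/78, 8/2) = 4 servings → $2.60.
broccoli only: max(282/84, 8/4) = 3.357 servings → $3.86.
orange + broccoli with both tight: 3.167 servings and 0.4167 servings → $2.54.
So the least-cost plan costs $2.54.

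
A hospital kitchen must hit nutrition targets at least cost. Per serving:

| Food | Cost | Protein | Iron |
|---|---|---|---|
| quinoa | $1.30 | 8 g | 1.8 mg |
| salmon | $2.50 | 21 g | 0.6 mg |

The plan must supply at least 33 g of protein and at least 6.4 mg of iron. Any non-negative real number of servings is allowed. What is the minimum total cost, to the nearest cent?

$5.14

For a min-cost LP with two ≥-constraints, a basic feasible solution has at most two positive variables.
quinoa only: max(33/8, 6.4/1.8) = 4.125 servings → $5.36.
salmon only: max(33/21, 6.4/0.6) = 10.67 servings → $26.67.
quinoa + salmon with both tight: 3.473 servings and 0.2485 servings → $5.14.
So the least-cost plan costs $5.14.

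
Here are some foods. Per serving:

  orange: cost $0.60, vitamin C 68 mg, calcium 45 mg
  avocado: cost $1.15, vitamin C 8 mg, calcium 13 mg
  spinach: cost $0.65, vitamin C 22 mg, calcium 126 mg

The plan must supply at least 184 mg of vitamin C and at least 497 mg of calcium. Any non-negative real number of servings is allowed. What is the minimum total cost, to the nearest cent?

orange only: max(184/68, 497/45) = 11.04 servings → $6.63.
avocado only: max(184/8, 497/13) = 38.23 servings → $43.97.
spinach only: max(184/22, 497/126) = 8.364 servings → $5.44.
orange + avocado: the both-tight solution has a negative serving — not a feasible corner.
orange + spinach with both tight: 1.617 servings and 3.367 servings → $3.16.
avocado + spinach with both tight: 16.97 servings and 2.194 servings → $20.94.
So the least-cost plan costs $3.16.

$3.16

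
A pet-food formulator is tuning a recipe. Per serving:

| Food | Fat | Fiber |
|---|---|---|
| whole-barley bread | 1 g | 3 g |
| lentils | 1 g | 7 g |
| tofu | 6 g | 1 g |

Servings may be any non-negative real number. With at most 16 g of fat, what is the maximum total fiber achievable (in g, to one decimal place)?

Fiber per g fat: lentils 7, whole-barley bread 3, tofu 0.1667.
With no serving limits, spend the whole fat allowance on lentils: 16 g / 1 g × 7 g = 112.0 g.

112.0 g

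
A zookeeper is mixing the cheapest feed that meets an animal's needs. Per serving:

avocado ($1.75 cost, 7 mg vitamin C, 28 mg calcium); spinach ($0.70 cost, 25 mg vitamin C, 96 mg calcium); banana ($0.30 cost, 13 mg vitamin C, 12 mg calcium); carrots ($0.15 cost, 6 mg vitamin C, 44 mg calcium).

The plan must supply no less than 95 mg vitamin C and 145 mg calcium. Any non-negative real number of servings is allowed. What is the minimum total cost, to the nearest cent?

Compare the cost at each extreme point of the feasible region.
avocado only: max(95/7, 145/28) = 13.57 servings → $23.75.
spinach only: max(95/25, 145/96) = 3.8 servings → $2.66.
banana only: max(95/13, 145/12) = 12.08 servings → $3.62.
carrots only: max(95/6, 145/44) = 15.83 servings → $2.38.
avocado + spinach: intersection lies outside the first quadrant.
avocado + banana with both tight: 2.661 servings and 5.875 servings → $6.42.
avocado + carrots with both targets exact would need a negative amount; discard.
spinach + banana with both tight: 0.7859 servings and 5.796 servings → $2.29.
spinach + carrots: intersection lies outside the first quadrant.
banana + carrots with both tight: 6.62 servings and 1.49 servings → $2.21.
Cheapest feasible corner: $2.21.

$2.21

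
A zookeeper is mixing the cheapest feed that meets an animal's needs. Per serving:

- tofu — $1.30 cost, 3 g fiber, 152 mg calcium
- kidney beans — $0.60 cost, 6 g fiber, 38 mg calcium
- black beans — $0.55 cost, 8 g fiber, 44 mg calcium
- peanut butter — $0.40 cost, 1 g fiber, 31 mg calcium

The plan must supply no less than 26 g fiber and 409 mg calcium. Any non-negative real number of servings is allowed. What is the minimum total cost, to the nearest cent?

tofu only: max(26/3, 409/152) = 8.667 servings → $11.27.
kidney beans only: max(26/6, 409/38) = 10.76 servings → $6.46.
black beans only: max(26/8, 409/44) = 9.295 servings → $5.11.
peanut butter only: max(26/1, 409/31) = 26 servings → $10.40.
tofu + kidney beans with both tight: 1.837 servings and 3.415 servings → $4.44.
tofu + black beans with both tight: 1.963 servings and 2.514 servings → $3.93.
tofu + peanut butter: intersection lies outside the first quadrant.
kidney beans + black beans: the both-tight solution has a negative serving — not a feasible corner.
kidney beans + peanut butter with both tight: 2.682 servings and 9.905 servings → $5.57.
black beans + peanut butter with both tight: 1.946 servings and 10.43 servings → $5.24.
Cheapest feasible corner: $3.93.

$3.93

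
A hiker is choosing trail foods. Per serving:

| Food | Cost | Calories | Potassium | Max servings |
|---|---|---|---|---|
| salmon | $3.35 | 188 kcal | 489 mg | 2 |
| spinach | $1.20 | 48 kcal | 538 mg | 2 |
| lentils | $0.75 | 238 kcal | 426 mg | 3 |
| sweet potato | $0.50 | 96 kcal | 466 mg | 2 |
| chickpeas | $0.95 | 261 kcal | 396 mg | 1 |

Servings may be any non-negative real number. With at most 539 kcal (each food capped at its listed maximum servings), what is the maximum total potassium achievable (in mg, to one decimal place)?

2660.9 mg

Potassium per kcal: spinach 11.21, sweet potato 4.854, salmon 2.601, lentils 1.79, chickpeas 1.517.
Take 2 servings of spinach: uses 96 kcal, +1076.0 mg potassium (running total 1076.0 mg).
Take 2 servings of sweet potato: uses 192 kcal, +932.0 mg potassium (running total 2008.0 mg).
Take 1.335 servings of salmon: uses 251 kcal, +652.9 mg potassium (running total 2660.9 mg).
Greedy by best ratio exhausts the calories allowance optimally: 2660.9 mg.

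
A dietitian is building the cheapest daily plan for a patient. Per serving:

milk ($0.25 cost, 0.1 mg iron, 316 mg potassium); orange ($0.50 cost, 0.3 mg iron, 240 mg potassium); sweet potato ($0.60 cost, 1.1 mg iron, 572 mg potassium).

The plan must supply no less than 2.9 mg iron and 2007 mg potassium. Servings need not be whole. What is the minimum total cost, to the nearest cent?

Minimising a linear cost over {iron ≥ 2.9, potassium ≥ 2007, servings ≥ 0} — the optimum is at a vertex, using one or two foods.
milk only: max(2.9/0.1, 2007/316) = 29 servings → $7.25.
orange only: max(2.9/0.3, 2007/240) = 9.667 servings → $4.83.
sweet potato only: max(2.9/1.1, 2007/572) = 3.509 servings → $2.11.
milk + orange with both targets exact would need a negative amount; discard.
milk + sweet potato with both tight: 1.89 servings and 2.465 servings → $1.95.
orange + sweet potato with both tight: 5.94 servings and 1.016 servings → $3.58.
Cheapest feasible corner: $1.95.

$1.95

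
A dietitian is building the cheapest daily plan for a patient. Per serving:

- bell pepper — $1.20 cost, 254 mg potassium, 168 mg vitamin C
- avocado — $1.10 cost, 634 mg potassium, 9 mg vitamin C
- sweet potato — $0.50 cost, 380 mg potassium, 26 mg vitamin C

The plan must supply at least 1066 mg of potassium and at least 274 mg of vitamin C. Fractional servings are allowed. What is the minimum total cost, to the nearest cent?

$2.56

bell pepper only: max(1066/254, 274/168) = 4.197 servings → $5.04.
avocado only: max(1066/634, 274/9) = 30.44 servings → $33.49.
sweet potato only: max(1066/380, 274/26) = 10.54 servings → $5.27.
bell pepper + avocado with both tight: 1.575 servings and 1.051 servings → $3.05.
bell pepper + sweet potato with both tight: 1.335 servings and 1.913 servings → $2.56.
avocado + sweet potato: the both-tight solution has a negative serving — not a feasible corner.
Cheapest feasible corner: $2.56.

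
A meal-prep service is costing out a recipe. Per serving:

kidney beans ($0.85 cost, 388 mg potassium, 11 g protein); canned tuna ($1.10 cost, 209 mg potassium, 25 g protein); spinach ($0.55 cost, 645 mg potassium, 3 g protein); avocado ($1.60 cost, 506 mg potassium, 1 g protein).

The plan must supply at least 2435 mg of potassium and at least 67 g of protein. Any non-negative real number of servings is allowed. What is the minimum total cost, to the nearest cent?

$4.21

An LP optimum is at a vertex; with two nutrient constraints at most two foods are used. Check each candidate.
kidney beans only: max(2435/388, 67/11) = 6.276 servings → $5.33.
canned tuna only: max(2435/209, 67/25) = 11.65 servings → $12.82.
spinach only: max(2435/645, 67/3) = 22.33 servings → $12.28.
avocado only: max(2435/506, 67/1) = 67 servings → $107.20.
kidney beans + canned tuna with both targets exact would need a negative amount; discard.
kidney beans + spinach with both tight: 6.055 servings and 0.133 servings → $5.22.
kidney beans + avocado with both tight: 6.077 servings and 0.1524 servings → $5.41.
canned tuna + spinach with both tight: 2.317 servings and 3.024 servings → $4.21.
canned tuna + avocado with both tight: 2.529 servings and 3.768 servings → $8.81.
spinach + avocado: intersection lies outside the first quadrant.
The minimum over all feasible corners is $4.21.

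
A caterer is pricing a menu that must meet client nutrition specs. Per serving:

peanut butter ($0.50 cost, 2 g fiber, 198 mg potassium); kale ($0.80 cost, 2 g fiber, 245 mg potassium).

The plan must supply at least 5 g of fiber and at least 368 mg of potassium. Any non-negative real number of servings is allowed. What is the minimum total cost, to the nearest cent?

Two binding constraints pin down two serving amounts, so the optimal mix uses at most two foods. The candidates are each food alone (scaled to the tighter of fiber/potassium) and each pair with both constraints tight.
peanut butter only: max(5/2, 368/198) = 2.5 servings → $1.25.
kale only: max(5/2, 368/245) = 2.5 servings → $2.00.
peanut butter + kale: intersection lies outside the first quadrant.
The minimum over all feasible corners is $1.25.

$1.25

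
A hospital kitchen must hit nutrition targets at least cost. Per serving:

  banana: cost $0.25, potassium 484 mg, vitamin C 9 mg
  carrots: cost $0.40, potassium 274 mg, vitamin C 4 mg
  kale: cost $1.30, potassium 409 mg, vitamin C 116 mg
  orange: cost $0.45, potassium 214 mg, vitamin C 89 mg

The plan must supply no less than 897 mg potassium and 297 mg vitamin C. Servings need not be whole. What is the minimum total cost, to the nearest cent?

$1.58

This is a tiny linear program; its minimum lies at a vertex of the feasible set. List the vertices and price them.
banana only: max(897/484, 297/9) = 33 servings → $8.25.
carrots only: max(897/274, 297/4) = 74.25 servings → $29.70.
kale only: max(897/409, 297/116) = 2.56 servings → $3.33.
orange only: max(897/214, 297/89) = 4.192 servings → $1.89.
banana + carrots with both targets exact would need a negative amount; discard.
banana + kale: intersection lies outside the first quadrant.
banana + orange with both tight: 0.3955 servings and 3.297 servings → $1.58.
carrots + kale: intersection lies outside the first quadrant.
carrots + orange with both tight: 0.6917 servings and 3.306 servings → $1.76.
kale + orange with both tight: 1.406 servings and 1.505 servings → $2.50.
Cheapest feasible corner: $1.58.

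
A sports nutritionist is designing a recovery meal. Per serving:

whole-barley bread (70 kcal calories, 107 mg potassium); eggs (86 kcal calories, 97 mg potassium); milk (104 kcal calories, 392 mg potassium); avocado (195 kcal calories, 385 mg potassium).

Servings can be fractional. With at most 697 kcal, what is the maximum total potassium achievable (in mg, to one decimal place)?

2627.2 mg

Potassium per kcal: milk 3.769, avocado 1.974, whole-barley bread 1.529, eggs 1.128.
With no serving limits, spend the whole calories allowance on milk: 697 kcal / 104 kcal × 392 mg = 2627.2 mg.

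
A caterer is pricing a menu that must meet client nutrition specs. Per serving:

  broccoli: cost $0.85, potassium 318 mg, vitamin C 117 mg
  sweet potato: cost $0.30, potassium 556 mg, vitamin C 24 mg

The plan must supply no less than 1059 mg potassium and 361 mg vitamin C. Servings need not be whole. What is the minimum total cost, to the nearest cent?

$2.64

An LP optimum is at a vertex; with two nutrient constraints at most two foods are used. Check each candidate.
broccoli only: max(1059/318, 361/117) = 3.33 servings → $2.83.
sweet potato only: max(1059/556, 361/24) = 15.04 servings → $4.51.
broccoli + sweet potato with both tight: 3.053 servings and 0.1586 servings → $2.64.
Cheapest feasible corner: $2.64.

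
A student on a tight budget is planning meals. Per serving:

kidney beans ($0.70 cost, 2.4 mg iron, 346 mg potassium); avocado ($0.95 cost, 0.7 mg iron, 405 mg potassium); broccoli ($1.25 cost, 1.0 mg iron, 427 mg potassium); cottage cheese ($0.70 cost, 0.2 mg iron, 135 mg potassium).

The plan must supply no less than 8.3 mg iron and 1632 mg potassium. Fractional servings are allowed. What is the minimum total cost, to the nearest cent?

$3.30

kidney beans only: max(8.3/2.4, 1632/346) = 4.717 servings → $3.30.
avocado only: max(8.3/0.7, 1632/405) = 11.86 servings → $11.26.
broccoli only: max(8.3/1.0, 1632/427) = 8.3 servings → $10.38.
cottage cheese only: max(8.3/0.2, 1632/135) = 41.5 servings → $29.05.
kidney beans + avocado with both tight: 3.041 servings and 1.432 servings → $3.49.
kidney beans + broccoli with both tight: 2.817 servings and 1.539 servings → $3.90.
kidney beans + cottage cheese with both tight: 3.117 servings and 4.101 servings → $5.05.
avocado + broccoli: the both-tight solution has a negative serving — not a feasible corner.
avocado + cottage cheese: intersection lies outside the first quadrant.
broccoli + cottage cheese: the both-tight solution has a negative serving — not a feasible corner.
So the least-cost plan costs $3.30.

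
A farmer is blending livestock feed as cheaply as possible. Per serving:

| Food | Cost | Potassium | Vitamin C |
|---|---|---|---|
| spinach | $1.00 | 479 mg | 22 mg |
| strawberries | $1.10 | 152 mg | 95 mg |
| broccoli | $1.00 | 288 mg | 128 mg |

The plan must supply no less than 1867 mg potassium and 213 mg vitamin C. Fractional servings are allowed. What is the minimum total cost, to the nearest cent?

With two linear requirements the optimum uses one or two foods; enumerate the corners.
spinach only: max(1867/479, 213/22) = 9.682 servings → $9.68.
strawberries only: max(1867/152, 213/95) = 12.28 servings → $13.51.
broccoli only: max(1867/288, 213/128) = 6.483 servings → $6.48.
spinach + strawberries with both tight: 3.439 servings and 1.446 servings → $5.03.
spinach + broccoli with both tight: 3.231 servings and 1.109 servings → $4.34.
strawberries + broccoli: intersection lies outside the first quadrant.
Cheapest feasible corner: $4.34.

$4.34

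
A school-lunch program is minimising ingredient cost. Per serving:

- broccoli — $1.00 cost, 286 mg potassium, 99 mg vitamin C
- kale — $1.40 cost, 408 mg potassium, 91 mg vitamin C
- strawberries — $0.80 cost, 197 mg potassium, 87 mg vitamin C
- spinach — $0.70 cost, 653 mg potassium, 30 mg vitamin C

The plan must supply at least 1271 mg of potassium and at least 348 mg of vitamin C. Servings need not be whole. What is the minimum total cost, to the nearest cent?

$3.55

For a min-cost LP with two ≥-constraints, a basic feasible solution has at most two positive variables.
broccoli only: max(1271/286, 348/99) = 4.444 servings → $4.44.
kale only: max(1271/408, 348/91) = 3.824 servings → $5.35.
strawberries only: max(1271/197, 348/87) = 6.452 servings → $5.16.
spinach only: max(1271/653, 348/30) = 11.6 servings → $8.12.
broccoli + kale with both tight: 1.832 servings and 1.831 servings → $4.40.
broccoli + strawberries: intersection lies outside the first quadrant.
broccoli + spinach with both tight: 3.373 servings and 0.4691 servings → $3.70.
kale + strawberries with both tight: 2.392 servings and 1.498 servings → $4.55.
kale + spinach: intersection lies outside the first quadrant.
strawberries + spinach with both tight: 3.715 servings and 0.8255 servings → $3.55.
Cheapest feasible corner: $3.55.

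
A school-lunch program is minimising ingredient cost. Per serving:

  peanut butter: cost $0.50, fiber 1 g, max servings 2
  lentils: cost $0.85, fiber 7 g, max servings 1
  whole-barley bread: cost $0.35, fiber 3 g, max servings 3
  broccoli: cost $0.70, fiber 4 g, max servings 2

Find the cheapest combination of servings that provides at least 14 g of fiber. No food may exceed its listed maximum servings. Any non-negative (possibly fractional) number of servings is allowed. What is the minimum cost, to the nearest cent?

$1.66

Cost per g of fiber: whole-barley bread $0.1167, lentils $0.1214, broccoli $0.1750, peanut butter $0.5000.
Take 3 servings of whole-barley bread: +9.0 g fiber for $1.05 (total $1.05, still need 5.0 g).
Take 0.7143 servings of lentils: +5.0 g fiber for $0.61 (total $1.66, still need 0.0 g).
Greedy by cheapest-per-g is optimal for a single linear constraint, so the minimum cost is $1.66.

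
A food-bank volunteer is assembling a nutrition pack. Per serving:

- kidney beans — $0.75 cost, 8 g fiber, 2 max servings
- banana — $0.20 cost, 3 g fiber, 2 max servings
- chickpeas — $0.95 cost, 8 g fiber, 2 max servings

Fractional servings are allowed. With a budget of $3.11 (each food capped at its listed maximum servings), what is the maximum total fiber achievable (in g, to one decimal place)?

32.2 g

Fiber per dollar: banana 15, kidney beans 10.67, chickpeas 8.421.
Take 2 servings of banana: spends $0.40, +6.0 g fiber (running total 6.0 g).
Take 2 servings of kidney beans: spends $1.50, +16.0 g fiber (running total 22.0 g).
Take 1.274 servings of chickpeas: spends $1.21, +10.2 g fiber (running total 32.2 g).
Greedy by best ratio exhausts the cost allowance optimally: 32.2 g.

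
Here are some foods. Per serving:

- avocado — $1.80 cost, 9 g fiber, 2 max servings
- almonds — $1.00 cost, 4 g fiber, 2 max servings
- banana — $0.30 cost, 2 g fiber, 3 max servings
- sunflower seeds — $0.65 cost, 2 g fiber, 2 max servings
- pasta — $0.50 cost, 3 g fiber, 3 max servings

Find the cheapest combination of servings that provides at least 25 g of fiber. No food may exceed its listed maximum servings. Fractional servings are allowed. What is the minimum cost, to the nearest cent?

$4.40

Cost per g of fiber: banana $0.1500, pasta $0.1667, avocado $0.2000, almonds $0.2500, sunflower seeds $0.3250.
Take 3 servings of banana: +6.0 g fiber for $0.90 (total $0.90, still need 19.0 g).
Take 3 servings of pasta: +9.0 g fiber for $1.50 (total $2.40, still need 10.0 g).
Take 1.111 servings of avocado: +10.0 g fiber for $2.00 (total $4.40, still need 0.0 g).
Greedy by cheapest-per-g is optimal for a single linear constraint, so the minimum cost is $4.40.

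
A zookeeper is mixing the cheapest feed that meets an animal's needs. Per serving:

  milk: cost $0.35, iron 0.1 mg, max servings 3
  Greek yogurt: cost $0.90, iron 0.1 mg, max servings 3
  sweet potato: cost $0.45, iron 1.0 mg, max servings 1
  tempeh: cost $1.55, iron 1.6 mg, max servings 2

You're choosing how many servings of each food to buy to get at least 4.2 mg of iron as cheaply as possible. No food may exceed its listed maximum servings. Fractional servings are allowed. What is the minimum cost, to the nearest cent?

$3.55

Cost per mg of iron: sweet potato $0.4500, tempeh $0.9688, milk $3.5000, Greek yogurt $9.0000.
Take 1 serving of sweet potato: +1.0 mg iron for $0.45 (total $0.45, still need 3.2 mg).
Take 2 servings of tempeh: +3.2 mg iron for $3.10 (total $3.55, still need 0.0 mg).
Greedy by cheapest-per-mg is optimal for a single linear constraint, so the minimum cost is $3.55.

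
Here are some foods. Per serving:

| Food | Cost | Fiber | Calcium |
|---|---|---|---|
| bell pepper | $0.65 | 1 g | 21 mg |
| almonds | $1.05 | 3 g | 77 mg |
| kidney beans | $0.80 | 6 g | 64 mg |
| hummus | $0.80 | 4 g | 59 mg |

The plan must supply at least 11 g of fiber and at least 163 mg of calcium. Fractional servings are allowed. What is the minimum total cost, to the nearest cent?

With two linear requirements the optimum uses one or two foods; enumerate the corners.
bell pepper only: max(11/1, 163/21) = 11 servings → $7.15.
almonds only: max(11/3, 163/77) = 3.667 servings → $3.85.
kidney beans only: max(11/6, 163/64) = 2.547 servings → $2.04.
hummus only: max(11/4, 163/59) = 2.763 servings → $2.21.
bell pepper + almonds: the both-tight solution has a negative serving — not a feasible corner.
bell pepper + kidney beans with both tight: 4.419 servings and 1.097 servings → $3.75.
bell pepper + hummus with both tight: 0.12 servings and 2.72 servings → $2.25.
almonds + kidney beans with both tight: 1.015 servings and 1.326 servings → $2.13.
almonds + hummus with both tight: 0.0229 servings and 2.733 servings → $2.21.
kidney beans + hummus with both targets exact would need a negative amount; discard.
The minimum over all feasible corners is $2.04.

$2.04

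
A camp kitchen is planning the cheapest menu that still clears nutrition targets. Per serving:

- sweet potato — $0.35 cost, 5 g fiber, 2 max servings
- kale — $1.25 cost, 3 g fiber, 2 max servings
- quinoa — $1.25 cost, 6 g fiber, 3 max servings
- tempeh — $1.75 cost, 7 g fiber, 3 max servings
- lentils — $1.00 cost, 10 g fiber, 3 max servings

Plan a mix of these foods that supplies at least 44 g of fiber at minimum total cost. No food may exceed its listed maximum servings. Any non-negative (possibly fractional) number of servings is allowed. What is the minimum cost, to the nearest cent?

$4.53

Cost per g of fiber: sweet potato $0.0700, lentils $0.1000, quinoa $0.2083, tempeh $0.2500, kale $0.4167.
Take 2 servings of sweet potato: +10.0 g fiber for $0.70 (total $0.70, still need 34.0 g).
Take 3 servings of lentils: +30.0 g fiber for $3.00 (total $3.70, still need 4.0 g).
Take 0.6667 servings of quinoa: +4.0 g fiber for $0.83 (total $4.53, still need 0.0 g).
Greedy by cheapest-per-g is optimal for a single linear constraint, so the minimum cost is $4.53.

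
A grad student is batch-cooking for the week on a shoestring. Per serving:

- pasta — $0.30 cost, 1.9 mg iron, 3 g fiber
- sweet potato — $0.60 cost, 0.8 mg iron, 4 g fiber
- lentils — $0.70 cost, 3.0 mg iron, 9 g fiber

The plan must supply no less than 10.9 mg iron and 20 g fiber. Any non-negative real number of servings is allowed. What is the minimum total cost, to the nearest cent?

$1.87

The cheapest plan sits at a corner of the feasible region — with two constraints it uses at most two foods.
pasta only: max(10.9/1.9, 20/3) = 6.667 servings → $2.00.
sweet potato only: max(10.9/0.8, 20/4) = 13.62 servings → $8.18.
lentils only: max(10.9/3.0, 20/9) = 3.633 servings → $2.54.
pasta + sweet potato with both tight: 5.308 servings and 1.019 servings → $2.20.
pasta + lentils with both tight: 4.704 servings and 0.6543 servings → $1.87.
sweet potato + lentils with both targets exact would need a negative amount; discard.
Cheapest feasible corner: $1.87.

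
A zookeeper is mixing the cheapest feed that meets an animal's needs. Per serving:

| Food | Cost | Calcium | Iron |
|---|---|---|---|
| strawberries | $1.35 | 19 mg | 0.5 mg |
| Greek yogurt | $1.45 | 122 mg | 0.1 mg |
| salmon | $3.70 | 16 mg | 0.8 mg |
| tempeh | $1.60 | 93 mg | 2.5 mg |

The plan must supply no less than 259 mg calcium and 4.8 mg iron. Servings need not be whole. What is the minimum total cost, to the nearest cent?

For a min-cost LP with two ≥-constraints, a basic feasible solution has at most two positive variables.
strawberries only: max(259/19, 4.8/0.5) = 13.63 servings → $18.40.
Greek yogurt only: max(259/122, 4.8/0.1) = 48 servings → $69.60.
salmon only: max(259/16, 4.8/0.8) = 16.19 servings → $59.89.
tempeh only: max(259/93, 4.8/2.5) = 2.785 servings → $4.46.
strawberries + Greek yogurt with both tight: 9.47 servings and 0.6481 servings → $13.72.
strawberries + salmon: intersection lies outside the first quadrant.
strawberries + tempeh: the both-tight solution has a negative serving — not a feasible corner.
Greek yogurt + salmon with both tight: 1.358 servings and 5.83 servings → $23.54.
Greek yogurt + tempeh with both tight: 0.6801 servings and 1.893 servings → $4.01.
salmon + tempeh: intersection lies outside the first quadrant.
Cheapest feasible corner: $4.01.

$4.01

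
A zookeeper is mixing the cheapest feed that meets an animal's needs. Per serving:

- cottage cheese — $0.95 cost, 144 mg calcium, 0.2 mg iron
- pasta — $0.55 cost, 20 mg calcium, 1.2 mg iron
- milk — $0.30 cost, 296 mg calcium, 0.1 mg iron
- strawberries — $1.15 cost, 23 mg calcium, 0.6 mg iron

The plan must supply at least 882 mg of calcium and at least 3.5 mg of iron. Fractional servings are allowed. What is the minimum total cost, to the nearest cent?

The cheapest plan sits at a corner of the feasible region — with two constraints it uses at most two foods.
cottage cheese only: max(882/144, 3.5/0.2) = 17.5 servings → $16.62.
pasta only: max(882/20, 3.5/1.2) = 44.1 servings → $24.25.
milk only: max(882/296, 3.5/0.1) = 35 servings → $10.50.
strawberries only: max(882/23, 3.5/0.6) = 38.35 servings → $44.10.
cottage cheese + pasta with both tight: 5.855 servings and 1.941 servings → $6.63.
cottage cheese + milk: the both-tight solution has a negative serving — not a feasible corner.
cottage cheese + strawberries with both tight: 5.485 servings and 4.005 servings → $9.82.
pasta + milk with both tight: 2.683 servings and 2.798 servings → $2.32.
pasta + strawberries: the both-tight solution has a negative serving — not a feasible corner.
milk + strawberries with both tight: 2.56 servings and 5.407 servings → $6.99.
The minimum over all feasible corners is $2.32.

$2.32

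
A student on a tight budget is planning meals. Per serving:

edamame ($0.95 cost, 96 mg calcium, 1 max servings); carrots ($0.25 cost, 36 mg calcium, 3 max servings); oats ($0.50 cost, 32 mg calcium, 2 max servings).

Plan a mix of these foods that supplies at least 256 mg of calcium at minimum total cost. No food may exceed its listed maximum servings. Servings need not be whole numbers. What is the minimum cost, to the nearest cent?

Cost per mg of calcium: carrots $0.0069, edamame $0.0099, oats $0.0156.
Take 3 servings of carrots: +108.0 mg calcium for $0.75 (total $0.75, still need 148.0 mg).
Take 1 serving of edamame: +96.0 mg calcium for $0.95 (total $1.70, still need 52.0 mg).
Take 1.625 servings of oats: +52.0 mg calcium for $0.81 (total $2.51, still need 0.0 mg).
Greedy by cheapest-per-mg is optimal for a single linear constraint, so the minimum cost is $2.51.

$2.51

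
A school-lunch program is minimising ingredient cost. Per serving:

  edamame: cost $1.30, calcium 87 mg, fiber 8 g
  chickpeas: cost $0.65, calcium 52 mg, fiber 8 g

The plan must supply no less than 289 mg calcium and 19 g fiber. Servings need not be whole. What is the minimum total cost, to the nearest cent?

The cheapest plan sits at a corner of the feasible region — with two constraints it uses at most two foods.
edamame only: max(289/87, 19/8) = 3.322 servings → $4.32.
chickpeas only: max(289/52, 19/8) = 5.558 servings → $3.61.
edamame + chickpeas with both targets exact would need a negative amount; discard.
So the least-cost plan costs $3.61.

$3.61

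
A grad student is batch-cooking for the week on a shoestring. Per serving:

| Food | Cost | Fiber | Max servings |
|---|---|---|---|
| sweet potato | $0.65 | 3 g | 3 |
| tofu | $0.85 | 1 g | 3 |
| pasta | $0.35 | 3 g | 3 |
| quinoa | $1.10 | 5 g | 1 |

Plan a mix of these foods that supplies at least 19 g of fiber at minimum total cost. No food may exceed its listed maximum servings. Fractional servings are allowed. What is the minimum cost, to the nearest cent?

$3.22

Cost per g of fiber: pasta $0.1167, sweet potato $0.2167, quinoa $0.2200, tofu $0.8500.
Take 3 servings of pasta: +9.0 g fiber for $1.05 (total $1.05, still need 10.0 g).
Take 3 servings of sweet potato: +9.0 g fiber for $1.95 (total $3.00, still need 1.0 g).
Take 0.2 servings of quinoa: +1.0 g fiber for $0.22 (total $3.22, still need 0.0 g).
Filling from the cheapest source first is optimal under one linear minimum: $3.22.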